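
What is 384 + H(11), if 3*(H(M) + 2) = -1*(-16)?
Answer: 1162/3 ≈ 387.33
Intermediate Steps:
H(M) = 10/3 (H(M) = -2 + (-1*(-16))/3 = -2 + (⅓)*16 = -2 + 16/3 = 10/3)
384 + H(11) = 384 + 10/3 = 1162/3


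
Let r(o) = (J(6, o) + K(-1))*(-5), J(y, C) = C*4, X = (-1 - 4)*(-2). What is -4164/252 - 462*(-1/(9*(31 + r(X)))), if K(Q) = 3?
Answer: -10821/644 ≈ -16.803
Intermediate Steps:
X = 10 (X = -5*(-2) = 10)
J(y, C) = 4*C
r(o) = -15 - 20*o (r(o) = (4*o + 3)*(-5) = (3 + 4*o)*(-5) = -15 - 20*o)
-4164/252 - 462*(-1/(9*(31 + r(X)))) = -4164/252 - 462*(-1/(9*(31 + (-15 - 20*10)))) = -4164*1/252 - 462*(-1/(9*(31 + (-15 - 200)))) = -347/21 - 462*(-1/(9*(31 - 215))) = -347/21 - 462/((-9*(-184))) = -347/21 - 462/1656 = -347/21 - 462*1/1656 = -347/21 - 77/276 = -10821/644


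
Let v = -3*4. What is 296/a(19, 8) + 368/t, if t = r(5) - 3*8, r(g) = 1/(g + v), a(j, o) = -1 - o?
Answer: -73208/1521 ≈ -48.131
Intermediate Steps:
v = -12
r(g) = 1/(-12 + g) (r(g) = 1/(g - 12) = 1/(-12 + g))
t = -169/7 (t = 1/(-12 + 5) - 3*8 = 1/(-7) - 24 = -1/7 - 24 = -169/7 ≈ -24.143)
296/a(19, 8) + 368/t = 296/(-1 - 1*8) + 368/(-169/7) = 296/(-1 - 8) + 368*(-7/169) = 296/(-9) - 2576/169 = 296*(-1/9) - 2576/169 = -296/9 - 2576/169 = -73208/1521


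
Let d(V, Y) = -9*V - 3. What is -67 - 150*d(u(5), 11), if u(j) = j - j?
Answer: 383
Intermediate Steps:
u(j) = 0
d(V, Y) = -3 - 9*V
-67 - 150*d(u(5), 11) = -67 - 150*(-3 - 9*0) = -67 - 150*(-3 + 0) = -67 - 150*(-3) = -67 + 450 = 383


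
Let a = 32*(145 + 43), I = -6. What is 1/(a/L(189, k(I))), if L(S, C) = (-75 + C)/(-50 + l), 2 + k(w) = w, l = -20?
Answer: 83/421120 ≈ 0.00019709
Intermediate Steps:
k(w) = -2 + w
L(S, C) = 15/14 - C/70 (L(S, C) = (-75 + C)/(-50 - 20) = (-75 + C)/(-70) = (-75 + C)*(-1/70) = 15/14 - C/70)
a = 6016 (a = 32*188 = 6016)
1/(a/L(189, k(I))) = 1/(6016/(15/14 - (-2 - 6)/70)) = 1/(6016/(15/14 - 1/70*(-8))) = 1/(6016/(15/14 + 4/35)) = 1/(6016/(83/70)) = 1/(6016*(70/83)) = 1/(421120/83) = 83/421120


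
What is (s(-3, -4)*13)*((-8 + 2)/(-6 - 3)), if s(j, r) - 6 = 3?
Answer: 78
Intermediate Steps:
s(j, r) = 9 (s(j, r) = 6 + 3 = 9)
(s(-3, -4)*13)*((-8 + 2)/(-6 - 3)) = (9*13)*((-8 + 2)/(-6 - 3)) = 117*(-6/(-9)) = 117*(-6*(-⅑)) = 117*(⅔) = 78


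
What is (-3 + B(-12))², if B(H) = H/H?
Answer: 4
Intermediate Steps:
B(H) = 1
(-3 + B(-12))² = (-3 + 1)² = (-2)² = 4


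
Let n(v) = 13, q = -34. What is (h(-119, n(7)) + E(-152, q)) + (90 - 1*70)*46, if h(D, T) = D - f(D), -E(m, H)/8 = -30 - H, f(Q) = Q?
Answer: 888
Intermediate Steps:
E(m, H) = 240 + 8*H (E(m, H) = -8*(-30 - H) = 240 + 8*H)
h(D, T) = 0 (h(D, T) = D - D = 0)
(h(-119, n(7)) + E(-152, q)) + (90 - 1*70)*46 = (0 + (240 + 8*(-34))) + (90 - 1*70)*46 = (0 + (240 - 272)) + (90 - 70)*46 = (0 - 32) + 20*46 = -32 + 920 = 888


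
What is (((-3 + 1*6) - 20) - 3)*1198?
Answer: -23960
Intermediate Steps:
(((-3 + 1*6) - 20) - 3)*1198 = (((-3 + 6) - 20) - 3)*1198 = ((3 - 20) - 3)*1198 = (-17 - 3)*1198 = -20*1198 = -23960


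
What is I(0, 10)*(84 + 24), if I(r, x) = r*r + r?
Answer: 0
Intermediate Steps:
I(r, x) = r + r**2 (I(r, x) = r**2 + r = r + r**2)
I(0, 10)*(84 + 24) = (0*(1 + 0))*(84 + 24) = (0*1)*108 = 0*108 = 0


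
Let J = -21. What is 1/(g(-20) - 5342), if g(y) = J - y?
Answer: -1/5343 ≈ -0.00018716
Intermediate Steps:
g(y) = -21 - y
1/(g(-20) - 5342) = 1/((-21 - 1*(-20)) - 5342) = 1/((-21 + 20) - 5342) = 1/(-1 - 5342) = 1/(-5343) = -1/5343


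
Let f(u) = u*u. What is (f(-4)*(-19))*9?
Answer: -2736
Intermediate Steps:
f(u) = u²
(f(-4)*(-19))*9 = ((-4)²*(-19))*9 = (16*(-19))*9 = -304*9 = -2736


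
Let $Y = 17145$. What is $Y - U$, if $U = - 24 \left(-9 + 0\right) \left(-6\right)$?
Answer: $18441$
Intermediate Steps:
$U = -1296$ ($U = \left(-24\right) \left(-9\right) \left(-6\right) = 216 \left(-6\right) = -1296$)
$Y - U = 17145 - -1296 = 17145 + 1296 = 18441$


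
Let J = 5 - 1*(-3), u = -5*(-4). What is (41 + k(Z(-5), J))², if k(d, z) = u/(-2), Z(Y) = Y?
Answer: 961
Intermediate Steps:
u = 20
J = 8 (J = 5 + 3 = 8)
k(d, z) = -10 (k(d, z) = 20/(-2) = 20*(-½) = -10)
(41 + k(Z(-5), J))² = (41 - 10)² = 31² = 961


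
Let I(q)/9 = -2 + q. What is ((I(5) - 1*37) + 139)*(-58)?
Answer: -7482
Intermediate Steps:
I(q) = -18 + 9*q (I(q) = 9*(-2 + q) = -18 + 9*q)
((I(5) - 1*37) + 139)*(-58) = (((-18 + 9*5) - 1*37) + 139)*(-58) = (((-18 + 45) - 37) + 139)*(-58) = ((27 - 37) + 139)*(-58) = (-10 + 139)*(-58) = 129*(-58) = -7482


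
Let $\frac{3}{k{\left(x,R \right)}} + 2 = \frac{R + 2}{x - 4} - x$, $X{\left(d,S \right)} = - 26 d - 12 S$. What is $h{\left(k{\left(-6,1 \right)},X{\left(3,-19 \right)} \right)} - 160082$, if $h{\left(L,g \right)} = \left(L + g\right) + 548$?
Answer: $- \frac{5897178}{37} \approx -1.5938 \cdot 10^{5}$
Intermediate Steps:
$k{\left(x,R \right)} = \frac{3}{-2 - x + \frac{2 + R}{-4 + x}}$ ($k{\left(x,R \right)} = \frac{3}{-2 - \left(x - \frac{R + 2}{x - 4}\right)} = \frac{3}{-2 - \left(x - \frac{2 + R}{-4 + x}\right)} = \frac{3}{-2 - x + \frac{2 + R}{-4 + x}}$)
$h{\left(L,g \right)} = 548 + L + g$
$h{\left(k{\left(-6,1 \right)},X{\left(3,-19 \right)} \right)} - 160082 = \left(548 + \frac{3 \left(-4 - 6\right)}{10 + 1 - \left(-6\right)^{2} + 2 \left(-6\right)} - -150\right) - 160082 = \left(548 + 3 \frac{1}{10 + 1 - 36 - 12} \left(-10\right) + \left(-78 + 228\right)\right) - 160082 = \left(548 + 3 \frac{1}{10 + 1 - 36 - 12} \left(-10\right) + 150\right) - 160082 = \left(548 + 3 \frac{1}{-37} \left(-10\right) + 150\right) - 160082 = \left(548 + 3 \left(- \frac{1}{37}\right) \left(-10\right) + 150\right) - 160082 = \left(548 + \frac{30}{37} + 150\right) - 160082 = \frac{25856}{37} - 160082 = - \frac{5897178}{37}$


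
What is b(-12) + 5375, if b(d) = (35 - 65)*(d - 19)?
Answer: 6305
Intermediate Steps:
b(d) = 570 - 30*d (b(d) = -30*(-19 + d) = 570 - 30*d)
b(-12) + 5375 = (570 - 30*(-12)) + 5375 = (570 + 360) + 5375 = 930 + 5375 = 6305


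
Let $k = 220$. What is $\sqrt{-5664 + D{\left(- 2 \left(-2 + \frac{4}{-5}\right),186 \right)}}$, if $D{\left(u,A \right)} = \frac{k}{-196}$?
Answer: $\frac{i \sqrt{277591}}{7} \approx 75.267 i$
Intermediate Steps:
$D{\left(u,A \right)} = - \frac{55}{49}$ ($D{\left(u,A \right)} = \frac{220}{-196} = 220 \left(- \frac{1}{196}\right) = - \frac{55}{49}$)
$\sqrt{-5664 + D{\left(- 2 \left(-2 + \frac{4}{-5}\right),186 \right)}} = \sqrt{-5664 - \frac{55}{49}} = \sqrt{- \frac{277591}{49}} = \frac{i \sqrt{277591}}{7}$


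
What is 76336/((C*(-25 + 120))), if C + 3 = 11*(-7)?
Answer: -4771/475 ≈ -10.044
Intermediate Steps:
C = -80 (C = -3 + 11*(-7) = -3 - 77 = -80)
76336/((C*(-25 + 120))) = 76336/((-80*(-25 + 120))) = 76336/((-80*95)) = 76336/(-7600) = 76336*(-1/7600) = -4771/475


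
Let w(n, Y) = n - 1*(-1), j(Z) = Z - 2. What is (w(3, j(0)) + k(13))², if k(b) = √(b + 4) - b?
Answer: (9 - √17)² ≈ 23.784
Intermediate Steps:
j(Z) = -2 + Z
w(n, Y) = 1 + n (w(n, Y) = n + 1 = 1 + n)
k(b) = √(4 + b) - b
(w(3, j(0)) + k(13))² = ((1 + 3) + (√(4 + 13) - 1*13))² = (4 + (√17 - 13))² = (4 + (-13 + √17))² = (-9 + √17)²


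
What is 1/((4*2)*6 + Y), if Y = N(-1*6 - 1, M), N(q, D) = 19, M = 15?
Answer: 1/67 ≈ 0.014925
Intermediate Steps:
Y = 19
1/((4*2)*6 + Y) = 1/((4*2)*6 + 19) = 1/(8*6 + 19) = 1/(48 + 19) = 1/67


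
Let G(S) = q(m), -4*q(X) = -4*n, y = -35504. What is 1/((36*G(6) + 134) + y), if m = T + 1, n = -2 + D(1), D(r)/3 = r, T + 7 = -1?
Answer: -1/35334 ≈ -2.8301e-5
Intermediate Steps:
T = -8 (T = -7 - 1 = -8)
D(r) = 3*r
n = 1 (n = -2 + 3*1 = -2 + 3 = 1)
m = -7 (m = -8 + 1 = -7)
q(X) = 1 (q(X) = -(-1) = -¼*(-4) = 1)
G(S) = 1
1/((36*G(6) + 134) + y) = 1/((36*1 + 134) - 35504) = 1/((36 + 134) - 35504) = 1/(170 - 35504) = 1/(-35334) = -1/35334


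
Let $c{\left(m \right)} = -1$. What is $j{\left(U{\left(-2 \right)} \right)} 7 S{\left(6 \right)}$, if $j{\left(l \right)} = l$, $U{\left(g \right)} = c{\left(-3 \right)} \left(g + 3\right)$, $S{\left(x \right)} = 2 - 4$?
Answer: $14$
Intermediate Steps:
$S{\left(x \right)} = -2$
$U{\left(g \right)} = -3 - g$ ($U{\left(g \right)} = - (g + 3) = - (3 + g) = -3 - g$)
$j{\left(U{\left(-2 \right)} \right)} 7 S{\left(6 \right)} = \left(-3 - -2\right) 7 \left(-2\right) = \left(-3 + 2\right) 7 \left(-2\right) = \left(-1\right) 7 \left(-2\right) = \left(-7\right) \left(-2\right) = 14$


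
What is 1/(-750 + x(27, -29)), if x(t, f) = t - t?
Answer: -1/750 ≈ -0.0013333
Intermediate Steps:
x(t, f) = 0
1/(-750 + x(27, -29)) = 1/(-750 + 0) = 1/(-750) = -1/750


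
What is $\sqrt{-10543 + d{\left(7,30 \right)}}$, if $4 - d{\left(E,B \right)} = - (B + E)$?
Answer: $i \sqrt{10502} \approx 102.48 i$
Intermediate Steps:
$d{\left(E,B \right)} = 4 + B + E$ ($d{\left(E,B \right)} = 4 - - (B + E) = 4 - \left(- B - E\right) = 4 + \left(B + E\right) = 4 + B + E$)
$\sqrt{-10543 + d{\left(7,30 \right)}} = \sqrt{-10543 + \left(4 + 30 + 7\right)} = \sqrt{-10543 + 41} = \sqrt{-10502} = i \sqrt{10502}$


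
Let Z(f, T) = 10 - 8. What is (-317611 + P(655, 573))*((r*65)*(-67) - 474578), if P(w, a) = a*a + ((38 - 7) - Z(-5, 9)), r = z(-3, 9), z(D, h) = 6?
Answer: -5381108876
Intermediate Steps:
Z(f, T) = 2
r = 6
P(w, a) = 29 + a² (P(w, a) = a*a + ((38 - 7) - 1*2) = a² + (31 - 2) = a² + 29 = 29 + a²)
(-317611 + P(655, 573))*((r*65)*(-67) - 474578) = (-317611 + (29 + 573²))*((6*65)*(-67) - 474578) = (-317611 + (29 + 328329))*(390*(-67) - 474578) = (-317611 + 328358)*(-26130 - 474578) = 10747*(-500708) = -5381108876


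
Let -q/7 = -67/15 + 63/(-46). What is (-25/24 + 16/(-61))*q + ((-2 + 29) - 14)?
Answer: -1768727/43920 ≈ -40.272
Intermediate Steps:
q = 28189/690 (q = -7*(-67/15 + 63/(-46)) = -7*(-67*1/15 + 63*(-1/46)) = -7*(-67/15 - 63/46) = -7*(-4027/690) = 28189/690 ≈ 40.854)
(-25/24 + 16/(-61))*q + ((-2 + 29) - 14) = (-25/24 + 16/(-61))*(28189/690) + ((-2 + 29) - 14) = (-25*1/24 + 16*(-1/61))*(28189/690) + (27 - 14) = (-25/24 - 16/61)*(28189/690) + 13 = -1909/1464*28189/690 + 13 = -2339687/43920 + 13 = -1768727/43920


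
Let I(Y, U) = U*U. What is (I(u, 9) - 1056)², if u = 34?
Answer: 950625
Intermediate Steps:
I(Y, U) = U²
(I(u, 9) - 1056)² = (9² - 1056)² = (81 - 1056)² = (-975)² = 950625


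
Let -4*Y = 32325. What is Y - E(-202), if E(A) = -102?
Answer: -31917/4 ≈ -7979.3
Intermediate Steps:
Y = -32325/4 (Y = -¼*32325 = -32325/4 ≈ -8081.3)
Y - E(-202) = -32325/4 - 1*(-102) = -32325/4 + 102 = -31917/4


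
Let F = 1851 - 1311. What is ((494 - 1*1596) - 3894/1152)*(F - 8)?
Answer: -28226989/48 ≈ -5.8806e+5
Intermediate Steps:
F = 540
((494 - 1*1596) - 3894/1152)*(F - 8) = ((494 - 1*1596) - 3894/1152)*(540 - 8) = ((494 - 1596) - 3894*1/1152)*532 = (-1102 - 649/192)*532 = -212233/192*532 = -28226989/48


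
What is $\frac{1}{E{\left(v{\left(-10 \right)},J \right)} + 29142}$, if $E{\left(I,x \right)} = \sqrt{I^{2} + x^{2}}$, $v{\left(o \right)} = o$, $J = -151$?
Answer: $\frac{29142}{849233263} - \frac{\sqrt{22901}}{849233263} \approx 3.4137 \cdot 10^{-5}$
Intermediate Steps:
$\frac{1}{E{\left(v{\left(-10 \right)},J \right)} + 29142} = \frac{1}{\sqrt{\left(-10\right)^{2} + \left(-151\right)^{2}} + 29142} = \frac{1}{\sqrt{100 + 22801} + 29142} = \frac{1}{\sqrt{22901} + 29142} = \frac{1}{29142 + \sqrt{22901}}$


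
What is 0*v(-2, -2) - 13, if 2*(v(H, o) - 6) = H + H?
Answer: -13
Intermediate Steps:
v(H, o) = 6 + H (v(H, o) = 6 + (H + H)/2 = 6 + (2*H)/2 = 6 + H)
0*v(-2, -2) - 13 = 0*(6 - 2) - 13 = 0*4 - 13 = 0 - 13 = -13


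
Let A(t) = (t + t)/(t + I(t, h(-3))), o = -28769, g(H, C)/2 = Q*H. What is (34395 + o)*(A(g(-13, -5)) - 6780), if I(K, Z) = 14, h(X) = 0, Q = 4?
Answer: -1715907496/45 ≈ -3.8131e+7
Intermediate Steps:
g(H, C) = 8*H (g(H, C) = 2*(4*H) = 8*H)
A(t) = 2*t/(14 + t) (A(t) = (t + t)/(t + 14) = (2*t)/(14 + t) = 2*t/(14 + t))
(34395 + o)*(A(g(-13, -5)) - 6780) = (34395 - 28769)*(2*(8*(-13))/(14 + 8*(-13)) - 6780) = 5626*(2*(-104)/(14 - 104) - 6780) = 5626*(2*(-104)/(-90) - 6780) = 5626*(2*(-104)*(-1/90) - 6780) = 5626*(104/45 - 6780) = 5626*(-304996/45) = -1715907496/45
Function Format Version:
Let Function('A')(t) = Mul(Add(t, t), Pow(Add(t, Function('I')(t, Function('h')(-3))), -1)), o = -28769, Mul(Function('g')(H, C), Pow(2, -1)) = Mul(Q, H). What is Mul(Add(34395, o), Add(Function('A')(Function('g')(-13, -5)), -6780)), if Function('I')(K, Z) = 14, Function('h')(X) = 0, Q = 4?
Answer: Rational(-1715907496, 45) ≈ -3.8131e+7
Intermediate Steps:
Function('g')(H, C) = Mul(8, H) (Function('g')(H, C) = Mul(2, Mul(4, H)) = Mul(8, H))
Function('A')(t) = Mul(2, t, Pow(Add(14, t), -1)) (Function('A')(t) = Mul(Add(t, t), Pow(Add(t, 14), -1)) = Mul(Mul(2, t), Pow(Add(14, t), -1)) = Mul(2, t, Pow(Add(14, t), -1)))
Mul(Add(34395, o), Add(Function('A')(Function('g')(-13, -5)), -6780)) = Mul(Add(34395, -28769), Add(Mul(2, Mul(8, -13), Pow(Add(14, Mul(8, -13)), -1)), -6780)) = Mul(5626, Add(Mul(2, -104, Pow(Add(14, -104), -1)), -6780)) = Mul(5626, Add(Mul(2, -104, Pow(-90, -1)), -6780)) = Mul(5626, Add(Mul(2, -104, Rational(-1, 90)), -6780)) = Mul(5626, Add(Rational(104, 45), -6780)) = Mul(5626, Rational(-304996, 45)) = Rational(-1715907496, 45)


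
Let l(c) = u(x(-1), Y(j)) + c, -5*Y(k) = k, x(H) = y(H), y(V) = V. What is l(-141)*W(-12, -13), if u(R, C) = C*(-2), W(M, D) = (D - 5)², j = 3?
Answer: -226476/5 ≈ -45295.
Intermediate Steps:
x(H) = H
W(M, D) = (-5 + D)²
Y(k) = -k/5
u(R, C) = -2*C
l(c) = 6/5 + c (l(c) = -(-2)*3/5 + c = -2*(-⅗) + c = 6/5 + c)
l(-141)*W(-12, -13) = (6/5 - 141)*(-5 - 13)² = -699/5*(-18)² = -699/5*324 = -226476/5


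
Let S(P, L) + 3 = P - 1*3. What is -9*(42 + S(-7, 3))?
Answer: -261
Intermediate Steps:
S(P, L) = -6 + P (S(P, L) = -3 + (P - 1*3) = -3 + (P - 3) = -3 + (-3 + P) = -6 + P)
-9*(42 + S(-7, 3)) = -9*(42 + (-6 - 7)) = -9*(42 - 13) = -9*29 = -261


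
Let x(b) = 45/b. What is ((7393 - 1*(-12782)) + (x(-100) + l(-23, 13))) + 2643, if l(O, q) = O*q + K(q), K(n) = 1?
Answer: 450391/20 ≈ 22520.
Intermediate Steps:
l(O, q) = 1 + O*q (l(O, q) = O*q + 1 = 1 + O*q)
((7393 - 1*(-12782)) + (x(-100) + l(-23, 13))) + 2643 = ((7393 - 1*(-12782)) + (45/(-100) + (1 - 23*13))) + 2643 = ((7393 + 12782) + (45*(-1/100) + (1 - 299))) + 2643 = (20175 + (-9/20 - 298)) + 2643 = (20175 - 5969/20) + 2643 = 397531/20 + 2643 = 450391/20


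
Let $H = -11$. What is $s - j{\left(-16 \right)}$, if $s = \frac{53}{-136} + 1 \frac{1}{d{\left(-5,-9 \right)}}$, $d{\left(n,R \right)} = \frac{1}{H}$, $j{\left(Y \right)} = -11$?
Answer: $- \frac{53}{136} \approx -0.38971$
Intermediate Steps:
$d{\left(n,R \right)} = - \frac{1}{11}$ ($d{\left(n,R \right)} = \frac{1}{-11} = - \frac{1}{11}$)
$s = - \frac{1549}{136}$ ($s = \frac{53}{-136} + 1 \frac{1}{- \frac{1}{11}} = 53 \left(- \frac{1}{136}\right) + 1 \left(-11\right) = - \frac{53}{136} - 11 = - \frac{1549}{136} \approx -11.39$)
$s - j{\left(-16 \right)} = - \frac{1549}{136} - -11 = - \frac{1549}{136} + 11 = - \frac{53}{136}$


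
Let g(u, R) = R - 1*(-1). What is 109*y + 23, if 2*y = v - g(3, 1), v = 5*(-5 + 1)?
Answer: -1176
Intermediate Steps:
g(u, R) = 1 + R (g(u, R) = R + 1 = 1 + R)
v = -20 (v = 5*(-4) = -20)
y = -11 (y = (-20 - (1 + 1))/2 = (-20 - 1*2)/2 = (-20 - 2)/2 = (½)*(-22) = -11)
109*y + 23 = 109*(-11) + 23 = -1199 + 23 = -1176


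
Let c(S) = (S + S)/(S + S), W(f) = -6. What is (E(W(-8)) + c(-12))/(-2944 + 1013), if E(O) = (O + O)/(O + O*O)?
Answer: -3/9655 ≈ -0.00031072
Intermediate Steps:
E(O) = 2*O/(O + O²) (E(O) = (2*O)/(O + O²) = 2*O/(O + O²))
c(S) = 1 (c(S) = (2*S)/((2*S)) = (2*S)*(1/(2*S)) = 1)
(E(W(-8)) + c(-12))/(-2944 + 1013) = (2/(1 - 6) + 1)/(-2944 + 1013) = (2/(-5) + 1)/(-1931) = (2*(-⅕) + 1)*(-1/1931) = (-⅖ + 1)*(-1/1931) = (⅗)*(-1/1931) = -3/9655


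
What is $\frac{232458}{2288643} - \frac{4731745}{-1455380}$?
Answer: $\frac{744505986405}{222056349956} \approx 3.3528$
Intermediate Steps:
$\frac{232458}{2288643} - \frac{4731745}{-1455380} = 232458 \cdot \frac{1}{2288643} - - \frac{946349}{291076} = \frac{77486}{762881} + \frac{946349}{291076} = \frac{744505986405}{222056349956}$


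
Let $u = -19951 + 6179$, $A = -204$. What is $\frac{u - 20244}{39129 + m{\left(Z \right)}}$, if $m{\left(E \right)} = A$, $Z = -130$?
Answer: $- \frac{34016}{38925} \approx -0.87389$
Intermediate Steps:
$u = -13772$
$m{\left(E \right)} = -204$
$\frac{u - 20244}{39129 + m{\left(Z \right)}} = \frac{-13772 - 20244}{39129 - 204} = - \frac{34016}{38925}$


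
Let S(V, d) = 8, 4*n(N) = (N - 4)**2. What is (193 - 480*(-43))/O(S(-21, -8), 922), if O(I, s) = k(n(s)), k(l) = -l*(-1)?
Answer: 20833/210681 ≈ 0.098884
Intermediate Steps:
n(N) = (-4 + N)**2/4 (n(N) = (N - 4)**2/4 = (-4 + N)**2/4)
k(l) = l
O(I, s) = (-4 + s)**2/4
(193 - 480*(-43))/O(S(-21, -8), 922) = (193 - 480*(-43))/(((-4 + 922)**2/4)) = (193 + 20640)/(((1/4)*918**2)) = 20833/(((1/4)*842724)) = 20833/210681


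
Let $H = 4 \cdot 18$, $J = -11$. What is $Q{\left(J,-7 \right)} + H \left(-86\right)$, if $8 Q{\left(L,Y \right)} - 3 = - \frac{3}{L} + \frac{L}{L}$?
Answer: $- \frac{544849}{88} \approx -6191.5$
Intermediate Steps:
$H = 72$
$Q{\left(L,Y \right)} = \frac{1}{2} - \frac{3}{8 L}$ ($Q{\left(L,Y \right)} = \frac{3}{8} + \frac{- \frac{3}{L} + \frac{L}{L}}{8} = \frac{3}{8} + \frac{- \frac{3}{L} + 1}{8} = \frac{3}{8} + \frac{1 - \frac{3}{L}}{8} = \frac{3}{8} + \left(\frac{1}{8} - \frac{3}{8 L}\right) = \frac{1}{2} - \frac{3}{8 L}$)
$Q{\left(J,-7 \right)} + H \left(-86\right) = \frac{-3 + 4 \left(-11\right)}{8 \left(-11\right)} + 72 \left(-86\right) = \frac{1}{8} \left(- \frac{1}{11}\right) \left(-3 - 44\right) - 6192 = \frac{1}{8} \left(- \frac{1}{11}\right) \left(-47\right) - 6192 = \frac{47}{88} - 6192 = - \frac{544849}{88}$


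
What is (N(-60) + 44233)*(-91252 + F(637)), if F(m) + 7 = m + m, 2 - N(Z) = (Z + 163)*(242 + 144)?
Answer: -402862845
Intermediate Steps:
N(Z) = -62916 - 386*Z (N(Z) = 2 - (Z + 163)*(242 + 144) = 2 - (163 + Z)*386 = 2 - (62918 + 386*Z) = 2 + (-62918 - 386*Z) = -62916 - 386*Z)
F(m) = -7 + 2*m (F(m) = -7 + (m + m) = -7 + 2*m)
(N(-60) + 44233)*(-91252 + F(637)) = ((-62916 - 386*(-60)) + 44233)*(-91252 + (-7 + 2*637)) = ((-62916 + 23160) + 44233)*(-91252 + (-7 + 1274)) = (-39756 + 44233)*(-91252 + 1267) = 4477*(-89985) = -402862845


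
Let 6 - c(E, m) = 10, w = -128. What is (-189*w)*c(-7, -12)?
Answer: -96768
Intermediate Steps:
c(E, m) = -4 (c(E, m) = 6 - 1*10 = 6 - 10 = -4)
(-189*w)*c(-7, -12) = -189*(-128)*(-4) = 24192*(-4) = -96768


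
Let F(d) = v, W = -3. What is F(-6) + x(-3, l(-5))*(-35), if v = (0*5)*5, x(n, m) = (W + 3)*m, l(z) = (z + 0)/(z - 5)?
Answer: 0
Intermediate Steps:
l(z) = z/(-5 + z)
x(n, m) = 0 (x(n, m) = (-3 + 3)*m = 0*m = 0)
v = 0 (v = 0*5 = 0)
F(d) = 0
F(-6) + x(-3, l(-5))*(-35) = 0 + 0*(-35) = 0 + 0 = 0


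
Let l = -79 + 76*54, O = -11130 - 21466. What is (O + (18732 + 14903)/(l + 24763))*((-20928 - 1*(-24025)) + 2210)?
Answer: -1659923482997/9596 ≈ -1.7298e+8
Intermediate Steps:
O = -32596
l = 4025 (l = -79 + 4104 = 4025)
(O + (18732 + 14903)/(l + 24763))*((-20928 - 1*(-24025)) + 2210) = (-32596 + (18732 + 14903)/(4025 + 24763))*((-20928 - 1*(-24025)) + 2210) = (-32596 + 33635/28788)*((-20928 + 24025) + 2210) = (-32596 + 33635*(1/28788))*(3097 + 2210) = (-32596 + 33635/28788)*5307 = -938340013/28788*5307 = -1659923482997/9596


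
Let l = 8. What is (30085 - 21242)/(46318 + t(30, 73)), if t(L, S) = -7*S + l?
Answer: 8843/45815 ≈ 0.19302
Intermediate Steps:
t(L, S) = 8 - 7*S (t(L, S) = -7*S + 8 = 8 - 7*S)
(30085 - 21242)/(46318 + t(30, 73)) = (30085 - 21242)/(46318 + (8 - 7*73)) = 8843/(46318 + (8 - 511)) = 8843/(46318 - 503) = 8843/45815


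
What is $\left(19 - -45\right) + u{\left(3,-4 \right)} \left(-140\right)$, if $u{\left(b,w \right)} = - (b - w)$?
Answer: $1044$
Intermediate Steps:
$u{\left(b,w \right)} = w - b$
$\left(19 - -45\right) + u{\left(3,-4 \right)} \left(-140\right) = \left(19 - -45\right) + \left(-4 - 3\right) \left(-140\right) = \left(19 + 45\right) + \left(-4 - 3\right) \left(-140\right) = 64 - -980 = 64 + 980 = 1044$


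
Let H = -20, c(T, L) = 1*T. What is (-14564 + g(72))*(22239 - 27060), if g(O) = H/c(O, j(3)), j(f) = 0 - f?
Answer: 421286299/6 ≈ 7.0214e+7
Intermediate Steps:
j(f) = -f
c(T, L) = T
g(O) = -20/O
(-14564 + g(72))*(22239 - 27060) = (-14564 - 20/72)*(22239 - 27060) = (-14564 - 20*1/72)*(-4821) = (-14564 - 5/18)*(-4821) = -262157/18*(-4821) = 421286299/6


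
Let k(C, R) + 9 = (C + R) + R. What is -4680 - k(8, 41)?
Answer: -4761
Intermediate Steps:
k(C, R) = -9 + C + 2*R (k(C, R) = -9 + ((C + R) + R) = -9 + (C + 2*R) = -9 + C + 2*R)
-4680 - k(8, 41) = -4680 - (-9 + 8 + 2*41) = -4680 - (-9 + 8 + 82) = -4680 - 1*81 = -4680 - 81 = -4761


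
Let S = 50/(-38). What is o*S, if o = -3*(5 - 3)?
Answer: 150/19 ≈ 7.8947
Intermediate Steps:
S = -25/19 (S = 50*(-1/38) = -25/19 ≈ -1.3158)
o = -6 (o = -3*2 = -6)
o*S = -6*(-25/19) = 150/19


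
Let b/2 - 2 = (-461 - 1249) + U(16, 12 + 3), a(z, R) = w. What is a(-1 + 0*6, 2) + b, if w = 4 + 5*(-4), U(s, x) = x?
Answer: -3402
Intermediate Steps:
w = -16 (w = 4 - 20 = -16)
a(z, R) = -16
b = -3386 (b = 4 + 2*((-461 - 1249) + (12 + 3)) = 4 + 2*(-1710 + 15) = 4 + 2*(-1695) = 4 - 3390 = -3386)
a(-1 + 0*6, 2) + b = -16 - 3386 = -3402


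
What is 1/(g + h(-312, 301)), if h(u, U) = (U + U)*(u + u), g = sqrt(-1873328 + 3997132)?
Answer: -93912/35277324025 - sqrt(530951)/70554648050 ≈ -2.6724e-6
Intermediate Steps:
g = 2*sqrt(530951) (g = sqrt(2123804) = 2*sqrt(530951) ≈ 1457.3)
h(u, U) = 4*U*u (h(u, U) = (2*U)*(2*u) = 4*U*u)
1/(g + h(-312, 301)) = 1/(2*sqrt(530951) + 4*301*(-312)) = 1/(2*sqrt(530951) - 375648) = 1/(-375648 + 2*sqrt(530951))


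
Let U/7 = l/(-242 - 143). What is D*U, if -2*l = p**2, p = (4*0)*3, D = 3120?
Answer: 0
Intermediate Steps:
p = 0 (p = 0*3 = 0)
l = 0 (l = -1/2*0**2 = -1/2*0 = 0)
U = 0 (U = 7*(0/(-242 - 143)) = 7*(0/(-385)) = 7*(0*(-1/385)) = 7*0 = 0)
D*U = 3120*0 = 0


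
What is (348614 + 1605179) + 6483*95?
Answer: 2569678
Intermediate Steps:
(348614 + 1605179) + 6483*95 = 1953793 + 615885 = 2569678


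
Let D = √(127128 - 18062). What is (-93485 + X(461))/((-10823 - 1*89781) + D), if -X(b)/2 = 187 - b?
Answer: 119869666/129757125 + 2383*√109066/259514250 ≈ 0.92683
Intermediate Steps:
X(b) = -374 + 2*b (X(b) = -2*(187 - b) = -374 + 2*b)
D = √109066 ≈ 330.25
(-93485 + X(461))/((-10823 - 1*89781) + D) = (-93485 + (-374 + 2*461))/((-10823 - 1*89781) + √109066) = (-93485 + (-374 + 922))/((-10823 - 89781) + √109066) = (-93485 + 548)/(-100604 + √109066) = -92937/(-100604 + √109066)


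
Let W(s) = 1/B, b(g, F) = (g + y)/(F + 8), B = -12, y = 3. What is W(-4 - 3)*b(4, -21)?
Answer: 7/156 ≈ 0.044872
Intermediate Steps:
b(g, F) = (3 + g)/(8 + F) (b(g, F) = (g + 3)/(F + 8) = (3 + g)/(8 + F))
W(s) = -1/12 (W(s) = 1/(-12) = -1/12)
W(-4 - 3)*b(4, -21) = -(3 + 4)/(12*(8 - 21)) = -7/(12*(-13)) = -(-1)*7/156 = -1/12*(-7/13) = 7/156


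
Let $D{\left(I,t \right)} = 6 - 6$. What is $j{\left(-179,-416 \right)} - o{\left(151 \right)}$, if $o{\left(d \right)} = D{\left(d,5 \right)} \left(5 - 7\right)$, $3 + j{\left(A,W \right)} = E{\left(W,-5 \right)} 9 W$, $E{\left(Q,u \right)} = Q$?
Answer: $1557501$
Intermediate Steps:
$D{\left(I,t \right)} = 0$ ($D{\left(I,t \right)} = 6 - 6 = 0$)
$j{\left(A,W \right)} = -3 + 9 W^{2}$ ($j{\left(A,W \right)} = -3 + W 9 W = -3 + 9 W W = -3 + 9 W^{2}$)
$o{\left(d \right)} = 0$ ($o{\left(d \right)} = 0 \left(5 - 7\right) = 0 \left(-2\right) = 0$)
$j{\left(-179,-416 \right)} - o{\left(151 \right)} = \left(-3 + 9 \left(-416\right)^{2}\right) - 0 = \left(-3 + 9 \cdot 173056\right) + 0 = \left(-3 + 1557504\right) + 0 = 1557501 + 0 = 1557501$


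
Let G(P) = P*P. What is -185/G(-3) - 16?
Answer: -329/9 ≈ -36.556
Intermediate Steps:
G(P) = P²
-185/G(-3) - 16 = -185/((-3)²) - 16 = -185/9 - 16 = -329/9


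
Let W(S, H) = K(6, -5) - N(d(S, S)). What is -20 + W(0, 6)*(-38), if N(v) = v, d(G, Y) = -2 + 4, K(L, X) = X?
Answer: 246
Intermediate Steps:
d(G, Y) = 2
W(S, H) = -7 (W(S, H) = -5 - 1*2 = -5 - 2 = -7)
-20 + W(0, 6)*(-38) = -20 - 7*(-38) = -20 + 266 = 246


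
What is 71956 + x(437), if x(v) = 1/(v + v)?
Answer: 62889545/874 ≈ 71956.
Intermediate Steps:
x(v) = 1/(2*v)
71956 + x(437) = 71956 + (1/2)/437 = 71956 + (1/2)*(1/437) = 71956 + 1/874 = 62889545/874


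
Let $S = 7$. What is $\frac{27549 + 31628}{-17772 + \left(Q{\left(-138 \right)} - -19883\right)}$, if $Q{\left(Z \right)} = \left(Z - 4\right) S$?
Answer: $\frac{59177}{1117} \approx 52.979$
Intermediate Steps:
$Q{\left(Z \right)} = -28 + 7 Z$ ($Q{\left(Z \right)} = \left(Z - 4\right) 7 = \left(-4 + Z\right) 7 = -28 + 7 Z$)
$\frac{27549 + 31628}{-17772 + \left(Q{\left(-138 \right)} - -19883\right)} = \frac{27549 + 31628}{-17772 + \left(\left(-28 + 7 \left(-138\right)\right) - -19883\right)} = \frac{59177}{-17772 + \left(\left(-28 - 966\right) + 19883\right)} = \frac{59177}{-17772 + \left(-994 + 19883\right)} = \frac{59177}{-17772 + 18889} = \frac{59177}{1117}$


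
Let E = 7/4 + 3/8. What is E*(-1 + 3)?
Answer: 17/4 ≈ 4.2500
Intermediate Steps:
E = 17/8 (E = 7*(1/4) + 3*(1/8) = 7/4 + 3/8 = 17/8 ≈ 2.1250)
E*(-1 + 3) = 17*(-1 + 3)/8 = (17/8)*2 = 17/4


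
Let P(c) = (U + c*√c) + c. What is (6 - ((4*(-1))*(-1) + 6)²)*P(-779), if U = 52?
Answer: 68338 + 73226*I*√779 ≈ 68338.0 + 2.0438e+6*I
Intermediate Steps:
P(c) = 52 + c + c^(3/2) (P(c) = (52 + c*√c) + c = (52 + c^(3/2)) + c = 52 + c + c^(3/2))
(6 - ((4*(-1))*(-1) + 6)²)*P(-779) = (6 - ((4*(-1))*(-1) + 6)²)*(52 - 779 + (-779)^(3/2)) = (6 - (-4*(-1) + 6)²)*(52 - 779 - 779*I*√779) = (6 - (4 + 6)²)*(-727 - 779*I*√779) = (6 - 1*10²)*(-727 - 779*I*√779) = (6 - 1*100)*(-727 - 779*I*√779) = (6 - 100)*(-727 - 779*I*√779) = -94*(-727 - 779*I*√779) = 68338 + 73226*I*√779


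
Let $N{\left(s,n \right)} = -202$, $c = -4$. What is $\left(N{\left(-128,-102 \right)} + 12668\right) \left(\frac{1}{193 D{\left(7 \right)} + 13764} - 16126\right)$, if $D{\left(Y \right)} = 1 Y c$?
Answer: $- \frac{840291666647}{4180} \approx -2.0103 \cdot 10^{8}$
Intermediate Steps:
$D{\left(Y \right)} = - 4 Y$ ($D{\left(Y \right)} = 1 Y \left(-4\right) = Y \left(-4\right) = - 4 Y$)
$\left(N{\left(-128,-102 \right)} + 12668\right) \left(\frac{1}{193 D{\left(7 \right)} + 13764} - 16126\right) = \left(-202 + 12668\right) \left(\frac{1}{193 \left(\left(-4\right) 7\right) + 13764} - 16126\right) = 12466 \left(\frac{1}{193 \left(-28\right) + 13764} - 16126\right) = 12466 \left(\frac{1}{-5404 + 13764} - 16126\right) = 12466 \left(\frac{1}{8360} - 16126\right) = 12466 \left(- \frac{134813359}{8360}\right) = - \frac{840291666647}{4180}$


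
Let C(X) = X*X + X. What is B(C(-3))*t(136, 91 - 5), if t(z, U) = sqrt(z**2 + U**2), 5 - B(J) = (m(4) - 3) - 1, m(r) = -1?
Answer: 20*sqrt(6473) ≈ 1609.1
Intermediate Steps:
C(X) = X + X**2 (C(X) = X**2 + X = X + X**2)
B(J) = 10 (B(J) = 5 - ((-1 - 3) - 1) = 5 - (-4 - 1) = 5 - 1*(-5) = 5 + 5 = 10)
t(z, U) = sqrt(U**2 + z**2)
B(C(-3))*t(136, 91 - 5) = 10*sqrt((91 - 5)**2 + 136**2) = 10*sqrt(86**2 + 18496) = 10*sqrt(7396 + 18496) = 10*sqrt(25892) = 10*(2*sqrt(6473)) = 20*sqrt(6473)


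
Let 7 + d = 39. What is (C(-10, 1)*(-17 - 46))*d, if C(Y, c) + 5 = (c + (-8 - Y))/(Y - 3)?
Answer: 137088/13 ≈ 10545.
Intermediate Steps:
d = 32 (d = -7 + 39 = 32)
C(Y, c) = -5 + (-8 + c - Y)/(-3 + Y) (C(Y, c) = -5 + (c + (-8 - Y))/(Y - 3) = -5 + (-8 + c - Y)/(-3 + Y))
(C(-10, 1)*(-17 - 46))*d = (((7 + 1 - 6*(-10))/(-3 - 10))*(-17 - 46))*32 = (((7 + 1 + 60)/(-13))*(-63))*32 = (-1/13*68*(-63))*32 = -68/13*(-63)*32 = (4284/13)*32 = 137088/13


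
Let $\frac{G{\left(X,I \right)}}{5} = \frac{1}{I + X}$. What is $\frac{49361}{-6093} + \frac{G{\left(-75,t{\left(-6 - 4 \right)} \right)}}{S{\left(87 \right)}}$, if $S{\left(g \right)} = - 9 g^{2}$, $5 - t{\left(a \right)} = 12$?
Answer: $- \frac{30636296153}{3781669194} \approx -8.1013$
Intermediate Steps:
$t{\left(a \right)} = -7$ ($t{\left(a \right)} = 5 - 12 = -7$)
$G{\left(X,I \right)} = \frac{5}{I + X}$
$\frac{49361}{-6093} + \frac{G{\left(-75,t{\left(-6 - 4 \right)} \right)}}{S{\left(87 \right)}} = \frac{49361}{-6093} + \frac{5 \frac{1}{-7 - 75}}{\left(-9\right) 87^{2}} = 49361 \left(- \frac{1}{6093}\right) + \frac{5 \frac{1}{-82}}{\left(-9\right) 7569} = - \frac{49361}{6093} + \frac{5 \left(- \frac{1}{82}\right)}{-68121} = - \frac{49361}{6093} - - \frac{5}{5585922} = - \frac{49361}{6093} + \frac{5}{5585922} = - \frac{30636296153}{3781669194}$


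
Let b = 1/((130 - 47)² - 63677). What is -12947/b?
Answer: 735234236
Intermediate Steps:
b = -1/56788 (b = 1/(83² - 63677) = 1/(6889 - 63677) = 1/(-56788) = -1/56788 ≈ -1.7609e-5)
-12947/b = -12947/(-1/56788) = -12947*(-56788) = 735234236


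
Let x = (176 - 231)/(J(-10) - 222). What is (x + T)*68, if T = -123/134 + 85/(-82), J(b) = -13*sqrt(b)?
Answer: 68*(-69797*sqrt(10) + 1040833*I)/(2747*(-222*I + 13*sqrt(10))) ≈ -116.62 - 3.0162*I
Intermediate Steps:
x = -55/(-222 - 13*I*sqrt(10)) (x = (176 - 231)/(-13*I*sqrt(10) - 222) = -55/(-13*I*sqrt(10) - 222) = -55/(-222 - 13*I*sqrt(10)) ≈ 0.23953 - 0.044357*I)
T = -5369/2747 (T = -123*1/134 + 85*(-1/82) = -123/134 - 85/82 = -5369/2747 ≈ -1.9545)
(x + T)*68 = ((555/2317 - 65*I*sqrt(10)/4634) - 5369/2747)*68 = (-10915388/6364799 - 65*I*sqrt(10)/4634)*68 = -742246384/6364799 - 2210*I*sqrt(10)/2317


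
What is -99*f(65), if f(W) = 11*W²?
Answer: -4601025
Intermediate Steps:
-99*f(65) = -1089*65² = -1089*4225 = -99*46475 = -4601025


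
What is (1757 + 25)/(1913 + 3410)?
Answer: 1782/5323 ≈ 0.33477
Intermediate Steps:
(1757 + 25)/(1913 + 3410) = 1782/5323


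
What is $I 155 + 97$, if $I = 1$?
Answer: $252$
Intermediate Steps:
$I 155 + 97 = 1 \cdot 155 + 97 = 155 + 97 = 252$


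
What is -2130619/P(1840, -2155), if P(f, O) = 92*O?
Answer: 2130619/198260 ≈ 10.747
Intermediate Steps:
-2130619/P(1840, -2155) = -2130619/(92*(-2155)) = -2130619/(-198260) = -2130619*(-1/198260) = 2130619/198260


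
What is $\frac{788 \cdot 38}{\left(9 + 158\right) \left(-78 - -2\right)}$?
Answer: $- \frac{394}{167} \approx -2.3593$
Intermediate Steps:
$\frac{788 \cdot 38}{\left(9 + 158\right) \left(-78 - -2\right)} = \frac{29944}{167 \left(-78 + 2\right)} = \frac{29944}{167 \left(-76\right)} = \frac{29944}{-12692} = 29944 \left(- \frac{1}{12692}\right) = - \frac{394}{167}$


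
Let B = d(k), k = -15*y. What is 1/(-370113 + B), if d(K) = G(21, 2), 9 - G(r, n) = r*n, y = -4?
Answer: -1/370146 ≈ -2.7016e-6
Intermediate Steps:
k = 60 (k = -15*(-4) = 60)
G(r, n) = 9 - n*r (G(r, n) = 9 - r*n = 9 - n*r)
d(K) = -33 (d(K) = 9 - 1*2*21 = 9 - 42 = -33)
B = -33
1/(-370113 + B) = 1/(-370113 - 33) = 1/(-370146) = -1/370146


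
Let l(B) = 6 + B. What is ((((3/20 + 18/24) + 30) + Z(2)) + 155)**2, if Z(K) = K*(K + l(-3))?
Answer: 3837681/100 ≈ 38377.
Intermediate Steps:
Z(K) = K*(3 + K) (Z(K) = K*(K + (6 - 3)) = K*(K + 3) = K*(3 + K))
((((3/20 + 18/24) + 30) + Z(2)) + 155)**2 = ((((3/20 + 18/24) + 30) + 2*(3 + 2)) + 155)**2 = ((((3*(1/20) + 18*(1/24)) + 30) + 2*5) + 155)**2 = ((((3/20 + 3/4) + 30) + 10) + 155)**2 = (((9/10 + 30) + 10) + 155)**2 = ((309/10 + 10) + 155)**2 = (409/10 + 155)**2 = (1959/10)**2 = 3837681/100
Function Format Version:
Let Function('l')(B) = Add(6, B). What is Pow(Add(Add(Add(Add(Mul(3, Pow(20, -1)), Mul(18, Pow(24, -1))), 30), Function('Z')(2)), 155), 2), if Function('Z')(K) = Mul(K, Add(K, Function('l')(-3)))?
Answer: Rational(3837681, 100) ≈ 38377.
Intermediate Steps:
Function('Z')(K) = Mul(K, Add(3, K)) (Function('Z')(K) = Mul(K, Add(K, Add(6, -3))) = Mul(K, Add(K, 3)) = Mul(K, Add(3, K)))
Pow(Add(Add(Add(Add(Mul(3, Pow(20, -1)), Mul(18, Pow(24, -1))), 30), Function('Z')(2)), 155), 2) = Pow(Add(Add(Add(Add(Mul(3, Pow(20, -1)), Mul(18, Pow(24, -1))), 30), Mul(2, Add(3, 2))), 155), 2) = Pow(Add(Add(Add(Add(Mul(3, Rational(1, 20)), Mul(18, Rational(1, 24))), 30), Mul(2, 5)), 155), 2) = Pow(Add(Add(Add(Add(Rational(3, 20), Rational(3, 4)), 30), 10), 155), 2) = Pow(Add(Add(Add(Rational(9, 10), 30), 10), 155), 2) = Pow(Add(Add(Rational(309, 10), 10), 155), 2) = Pow(Add(Rational(409, 10), 155), 2) = Pow(Rational(1959, 10), 2) = Rational(3837681, 100)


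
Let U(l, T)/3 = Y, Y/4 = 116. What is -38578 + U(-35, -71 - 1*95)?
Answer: -37186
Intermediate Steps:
Y = 464 (Y = 4*116 = 464)
U(l, T) = 1392 (U(l, T) = 3*464 = 1392)
-38578 + U(-35, -71 - 1*95) = -38578 + 1392 = -37186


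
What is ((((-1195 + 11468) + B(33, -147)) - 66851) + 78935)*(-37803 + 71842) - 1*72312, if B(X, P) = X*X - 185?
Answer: 791708867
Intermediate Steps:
B(X, P) = -185 + X² (B(X, P) = X² - 185 = -185 + X²)
((((-1195 + 11468) + B(33, -147)) - 66851) + 78935)*(-37803 + 71842) - 1*72312 = ((((-1195 + 11468) + (-185 + 33²)) - 66851) + 78935)*(-37803 + 71842) - 1*72312 = (((10273 + (-185 + 1089)) - 66851) + 78935)*34039 - 72312 = (((10273 + 904) - 66851) + 78935)*34039 - 72312 = ((11177 - 66851) + 78935)*34039 - 72312 = (-55674 + 78935)*34039 - 72312 = 23261*34039 - 72312 = 791781179 - 72312 = 791708867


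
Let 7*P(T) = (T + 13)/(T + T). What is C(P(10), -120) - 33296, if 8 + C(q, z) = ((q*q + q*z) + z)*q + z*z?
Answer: -51935547033/2744000 ≈ -18927.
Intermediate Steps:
P(T) = (13 + T)/(14*T) (P(T) = ((T + 13)/(T + T))/7 = ((13 + T)/((2*T)))/7 = ((13 + T)*(1/(2*T)))/7 = ((13 + T)/(2*T))/7 = (13 + T)/(14*T))
C(q, z) = -8 + z² + q*(z + q² + q*z) (C(q, z) = -8 + (((q*q + q*z) + z)*q + z*z) = -8 + (((q² + q*z) + z)*q + z²) = -8 + ((z + q² + q*z)*q + z²) = -8 + (q*(z + q² + q*z) + z²) = -8 + (z² + q*(z + q² + q*z)) = -8 + z² + q*(z + q² + q*z))
C(P(10), -120) - 33296 = (-8 + ((1/14)*(13 + 10)/10)³ + (-120)² + ((1/14)*(13 + 10)/10)*(-120) - 120*(13 + 10)²/19600) - 33296 = (-8 + ((1/14)*(⅒)*23)³ + 14400 + ((1/14)*(⅒)*23)*(-120) - 120*((1/14)*(⅒)*23)²) - 33296 = (-8 + (23/140)³ + 14400 + (23/140)*(-120) - 120*(23/140)²) - 33296 = (-8 + 12167/2744000 + 14400 - 138/7 - 120*529/19600) - 33296 = (-8 + 12167/2744000 + 14400 - 138/7 - 1587/490) - 33296 = 39428676967/2744000 - 33296 = -51935547033/2744000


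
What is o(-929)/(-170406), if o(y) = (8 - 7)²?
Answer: -1/170406 ≈ -5.8683e-6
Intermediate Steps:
o(y) = 1 (o(y) = 1² = 1)
o(-929)/(-170406) = 1/(-170406) = 1*(-1/170406) = -1/170406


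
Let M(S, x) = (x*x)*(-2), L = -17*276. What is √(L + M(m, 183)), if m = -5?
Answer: I*√71670 ≈ 267.71*I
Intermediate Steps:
L = -4692
M(S, x) = -2*x² (M(S, x) = x²*(-2) = -2*x²)
√(L + M(m, 183)) = √(-4692 - 2*183²) = √(-4692 - 2*33489) = √(-4692 - 66978) = √(-71670) = I*√71670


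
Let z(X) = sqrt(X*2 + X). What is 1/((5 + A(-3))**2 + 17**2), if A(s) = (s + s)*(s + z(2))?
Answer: 517/306050 + 69*sqrt(6)/153025 ≈ 0.0027938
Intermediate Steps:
z(X) = sqrt(3)*sqrt(X) (z(X) = sqrt(2*X + X) = sqrt(3*X) = sqrt(3)*sqrt(X))
A(s) = 2*s*(s + sqrt(6)) (A(s) = (s + s)*(s + sqrt(3)*sqrt(2)) = (2*s)*(s + sqrt(6)) = 2*s*(s + sqrt(6)))
1/((5 + A(-3))**2 + 17**2) = 1/((5 + 2*(-3)*(-3 + sqrt(6)))**2 + 17**2) = 1/((5 + (18 - 6*sqrt(6)))**2 + 289) = 1/((23 - 6*sqrt(6))**2 + 289) = 1/(289 + (23 - 6*sqrt(6))**2)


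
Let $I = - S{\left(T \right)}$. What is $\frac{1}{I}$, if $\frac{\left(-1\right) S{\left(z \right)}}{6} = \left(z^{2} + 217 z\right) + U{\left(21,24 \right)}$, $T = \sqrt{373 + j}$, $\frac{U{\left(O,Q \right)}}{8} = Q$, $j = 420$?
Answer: $- \frac{985}{218228112} + \frac{217 \sqrt{793}}{218228112} \approx 2.3488 \cdot 10^{-5}$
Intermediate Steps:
$U{\left(O,Q \right)} = 8 Q$
$T = \sqrt{793}$ ($T = \sqrt{373 + 420} = \sqrt{793} \approx 28.16$)
$S{\left(z \right)} = -1152 - 1302 z - 6 z^{2}$ ($S{\left(z \right)} = - 6 \left(\left(z^{2} + 217 z\right) + 8 \cdot 24\right) = - 6 \left(\left(z^{2} + 217 z\right) + 192\right) = - 6 \left(192 + z^{2} + 217 z\right) = -1152 - 1302 z - 6 z^{2}$)
$I = 5910 + 1302 \sqrt{793}$ ($I = - (-1152 - 1302 \sqrt{793} - 6 \left(\sqrt{793}\right)^{2}) = - (-1152 - 1302 \sqrt{793} - 4758) = - (-5910 - 1302 \sqrt{793}) = 5910 + 1302 \sqrt{793} \approx 42575.0$)
$\frac{1}{I} = \frac{1}{5910 + 1302 \sqrt{793}}$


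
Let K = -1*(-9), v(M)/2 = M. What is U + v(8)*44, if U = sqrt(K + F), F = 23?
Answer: 704 + 4*sqrt(2) ≈ 709.66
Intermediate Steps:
v(M) = 2*M
K = 9
U = 4*sqrt(2) (U = sqrt(9 + 23) = sqrt(32) = 4*sqrt(2) ≈ 5.6569)
U + v(8)*44 = 4*sqrt(2) + (2*8)*44 = 4*sqrt(2) + 16*44 = 4*sqrt(2) + 704 = 704 + 4*sqrt(2)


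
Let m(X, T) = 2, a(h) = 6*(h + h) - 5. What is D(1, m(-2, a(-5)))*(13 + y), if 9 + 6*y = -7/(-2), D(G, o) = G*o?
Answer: 145/6 ≈ 24.167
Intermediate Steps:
a(h) = -5 + 12*h (a(h) = 6*(2*h) - 5 = 12*h - 5 = -5 + 12*h)
y = -11/12 (y = -3/2 + (-7/(-2))/6 = -3/2 + (-7*(-½))/6 = -3/2 + (⅙)*(7/2) = -3/2 + 7/12 = -11/12 ≈ -0.91667)
D(1, m(-2, a(-5)))*(13 + y) = (1*2)*(13 - 11/12) = 2*(145/12) = 145/6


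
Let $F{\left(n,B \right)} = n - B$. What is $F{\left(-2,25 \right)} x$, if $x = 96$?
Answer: $-2592$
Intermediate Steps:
$F{\left(-2,25 \right)} x = \left(-2 - 25\right) 96 = \left(-27\right) 96 = -2592$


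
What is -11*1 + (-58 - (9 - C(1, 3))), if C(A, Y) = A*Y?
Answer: -75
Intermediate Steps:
-11*1 + (-58 - (9 - C(1, 3))) = -11*1 + (-58 - (9 - 3)) = -11 + (-58 - (9 - 1*3)) = -11 + (-58 - (9 - 3)) = -11 + (-58 - 1*6) = -11 + (-58 - 6) = -11 - 64 = -75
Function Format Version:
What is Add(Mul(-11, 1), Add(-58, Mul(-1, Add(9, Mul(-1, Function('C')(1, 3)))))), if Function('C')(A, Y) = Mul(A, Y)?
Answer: -75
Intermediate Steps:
Add(Mul(-11, 1), Add(-58, Mul(-1, Add(9, Mul(-1, Function('C')(1, 3)))))) = Add(Mul(-11, 1), Add(-58, Mul(-1, Add(9, Mul(-1, Mul(1, 3)))))) = Add(-11, Add(-58, Mul(-1, Add(9, Mul(-1, 3))))) = Add(-11, Add(-58, Mul(-1, Add(9, -3)))) = Add(-11, Add(-58, Mul(-1, 6))) = Add(-11, Add(-58, -6)) = Add(-11, -64) = -75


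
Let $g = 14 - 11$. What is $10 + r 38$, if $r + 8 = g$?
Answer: $-180$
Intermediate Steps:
$g = 3$ ($g = 14 - 11 = 3$)
$r = -5$ ($r = -8 + 3 = -5$)
$10 + r 38 = 10 - 190 = -180$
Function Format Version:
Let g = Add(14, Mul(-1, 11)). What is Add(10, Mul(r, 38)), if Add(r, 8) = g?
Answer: -180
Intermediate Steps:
g = 3 (g = Add(14, -11) = 3)
r = -5 (r = Add(-8, 3) = -5)
Add(10, Mul(r, 38)) = Add(10, Mul(-5, 38)) = Add(10, -190) = -180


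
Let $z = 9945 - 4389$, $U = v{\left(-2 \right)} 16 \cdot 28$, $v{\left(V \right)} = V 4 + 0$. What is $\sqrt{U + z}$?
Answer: $2 \sqrt{493} \approx 44.407$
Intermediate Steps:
$v{\left(V \right)} = 4 V$ ($v{\left(V \right)} = 4 V + 0 = 4 V$)
$U = -3584$ ($U = 4 \left(-2\right) 16 \cdot 28 = \left(-8\right) 16 \cdot 28 = \left(-128\right) 28 = -3584$)
$z = 5556$ ($z = 9945 - 4389 = 5556$)
$\sqrt{U + z} = \sqrt{-3584 + 5556} = \sqrt{1972} = 2 \sqrt{493}$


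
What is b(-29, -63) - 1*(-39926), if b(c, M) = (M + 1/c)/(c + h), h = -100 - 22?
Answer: 174837782/4379 ≈ 39926.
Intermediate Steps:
h = -122
b(c, M) = (M + 1/c)/(-122 + c) (b(c, M) = (M + 1/c)/(c - 122) = (M + 1/c)/(-122 + c))
b(-29, -63) - 1*(-39926) = (1 - 63*(-29))/((-29)*(-122 - 29)) - 1*(-39926) = -1/29*(1 + 1827)/(-151) + 39926 = -1/29*(-1/151)*1828 + 39926 = 1828/4379 + 39926 = 174837782/4379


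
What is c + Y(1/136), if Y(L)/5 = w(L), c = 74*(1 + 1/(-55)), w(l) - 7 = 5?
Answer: 7296/55 ≈ 132.65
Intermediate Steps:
w(l) = 12 (w(l) = 7 + 5 = 12)
c = 3996/55 (c = 74*(1 - 1/55) = 74*(54/55) = 3996/55 ≈ 72.655)
Y(L) = 60 (Y(L) = 5*12 = 60)
c + Y(1/136) = 3996/55 + 60 = 7296/55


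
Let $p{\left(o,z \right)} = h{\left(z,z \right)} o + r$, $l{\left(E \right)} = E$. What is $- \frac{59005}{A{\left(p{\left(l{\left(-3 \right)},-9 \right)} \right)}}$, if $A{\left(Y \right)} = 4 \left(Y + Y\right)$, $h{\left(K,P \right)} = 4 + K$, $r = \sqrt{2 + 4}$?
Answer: $- \frac{295025}{584} + \frac{59005 \sqrt{6}}{1752} \approx -422.68$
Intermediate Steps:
$r = \sqrt{6} \approx 2.4495$
$p{\left(o,z \right)} = \sqrt{6} + o \left(4 + z\right)$ ($p{\left(o,z \right)} = \left(4 + z\right) o + \sqrt{6} = o \left(4 + z\right) + \sqrt{6} = \sqrt{6} + o \left(4 + z\right)$)
$A{\left(Y \right)} = 8 Y$ ($A{\left(Y \right)} = 4 \cdot 2 Y = 8 Y$)
$- \frac{59005}{A{\left(p{\left(l{\left(-3 \right)},-9 \right)} \right)}} = - \frac{59005}{8 \left(\sqrt{6} - 3 \left(4 - 9\right)\right)} = - \frac{59005}{8 \left(\sqrt{6} - -15\right)} = - \frac{59005}{8 \left(\sqrt{6} + 15\right)} = - \frac{59005}{8 \left(15 + \sqrt{6}\right)} = - \frac{59005}{120 + 8 \sqrt{6}}$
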